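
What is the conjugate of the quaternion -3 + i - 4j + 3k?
-3 - i + 4j - 3k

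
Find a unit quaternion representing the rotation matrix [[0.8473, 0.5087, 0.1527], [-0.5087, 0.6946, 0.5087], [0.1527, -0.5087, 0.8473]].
0.9205 - 0.2763i - 0.2763k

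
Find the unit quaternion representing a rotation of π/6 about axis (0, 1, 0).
0.9659 + 0.2588j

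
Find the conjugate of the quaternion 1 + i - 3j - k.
1 - i + 3j + k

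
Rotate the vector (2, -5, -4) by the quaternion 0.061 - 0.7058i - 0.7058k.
(-4.408, 4.446, 2.408)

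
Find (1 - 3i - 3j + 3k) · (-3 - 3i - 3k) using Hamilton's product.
-3 + 15i - 9j - 21k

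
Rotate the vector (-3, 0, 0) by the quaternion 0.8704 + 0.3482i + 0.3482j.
(-2.273, -0.727, 1.818)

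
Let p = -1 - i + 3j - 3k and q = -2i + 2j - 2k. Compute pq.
-14 + 2i + 2j + 6k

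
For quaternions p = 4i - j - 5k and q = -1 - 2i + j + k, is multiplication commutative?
No: pq = 14 + 7j + 7k ≠ 14 - 8i - 5j + 3k = qp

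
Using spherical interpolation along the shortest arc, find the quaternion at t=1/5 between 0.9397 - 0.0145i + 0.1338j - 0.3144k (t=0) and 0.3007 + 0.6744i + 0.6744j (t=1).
0.9025 + 0.1592i + 0.2895j - 0.2763k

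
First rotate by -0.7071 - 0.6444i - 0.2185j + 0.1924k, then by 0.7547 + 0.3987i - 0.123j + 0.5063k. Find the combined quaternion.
-0.401 - 0.6813i - 0.4809j - 0.3792k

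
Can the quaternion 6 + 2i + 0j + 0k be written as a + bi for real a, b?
Yes. The quaternion 6 + 2i has j- and k-coefficients y = z = 0, so it lies in the complex subalgebra spanned by 1 and i.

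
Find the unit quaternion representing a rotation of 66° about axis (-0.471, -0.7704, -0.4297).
0.8387 - 0.2565i - 0.4196j - 0.234k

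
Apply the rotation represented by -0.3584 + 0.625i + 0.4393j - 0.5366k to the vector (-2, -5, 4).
(-4.841, -0.176, 4.64)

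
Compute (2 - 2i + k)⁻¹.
0.2222 + 0.2222i - 0.1111k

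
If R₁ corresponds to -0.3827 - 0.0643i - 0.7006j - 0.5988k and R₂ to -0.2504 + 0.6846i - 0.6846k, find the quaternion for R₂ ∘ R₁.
-0.2701 - 0.7255i + 0.6294j - 0.0677k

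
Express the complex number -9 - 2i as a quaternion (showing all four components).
-9 - 2i + 0j + 0k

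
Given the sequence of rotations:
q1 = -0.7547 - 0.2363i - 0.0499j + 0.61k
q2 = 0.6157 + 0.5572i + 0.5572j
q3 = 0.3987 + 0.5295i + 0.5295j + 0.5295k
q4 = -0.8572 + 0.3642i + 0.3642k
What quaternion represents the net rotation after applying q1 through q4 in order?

q2 · q1 = -0.3052 - 0.2261i - 0.7911j + 0.4794k
q3 · q2 · q1 = 0.1631 + 0.421i - 0.8506j - 0.2696k
q4 · q3 · q2 · q1 = -0.1949 + 0.0083i + 0.9807j - 0.0193k
-0.1949 + 0.0083i + 0.9807j - 0.0193k


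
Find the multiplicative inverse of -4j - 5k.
0.0976j + 0.122k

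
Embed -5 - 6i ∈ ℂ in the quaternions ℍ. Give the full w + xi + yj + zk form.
-5 - 6i + 0j + 0k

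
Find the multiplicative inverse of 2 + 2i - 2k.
0.1667 - 0.1667i + 0.1667k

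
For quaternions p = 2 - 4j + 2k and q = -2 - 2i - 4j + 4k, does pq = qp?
No: pq = -28 - 12i - 4j - 4k ≠ -28 + 4i + 4j + 12k = qp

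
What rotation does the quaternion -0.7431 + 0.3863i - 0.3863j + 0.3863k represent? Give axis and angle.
axis = (√3/3, -√3/3, √3/3), θ = 276°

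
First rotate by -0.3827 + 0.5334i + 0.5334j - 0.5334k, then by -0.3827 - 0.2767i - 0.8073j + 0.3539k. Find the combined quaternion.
0.9134 + 0.1436i + 0.146j + 0.3517k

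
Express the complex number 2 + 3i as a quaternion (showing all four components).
2 + 3i + 0j + 0k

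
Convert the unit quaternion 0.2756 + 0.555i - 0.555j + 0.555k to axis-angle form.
axis = (√3/3, -√3/3, √3/3), θ = 148°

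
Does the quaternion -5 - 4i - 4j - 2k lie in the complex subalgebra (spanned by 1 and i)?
No. The quaternion -5 - 4i - 4j - 2k has j-coefficient y = -4 and k-coefficient z = -2, not both zero, so it does not lie in the complex subalgebra spanned by 1 and i.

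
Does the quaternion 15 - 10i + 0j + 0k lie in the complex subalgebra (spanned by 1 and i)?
Yes. The quaternion 15 - 10i has j- and k-coefficients y = z = 0, so it lies in the complex subalgebra spanned by 1 and i.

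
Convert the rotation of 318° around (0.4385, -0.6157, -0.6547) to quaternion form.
-0.9336 + 0.1571i - 0.2206j - 0.2346k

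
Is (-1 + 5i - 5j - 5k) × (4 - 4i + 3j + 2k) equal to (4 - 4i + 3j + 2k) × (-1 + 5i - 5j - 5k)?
No: pq = 41 + 29i - 13j - 27k ≠ 41 + 19i - 33j - 17k = qp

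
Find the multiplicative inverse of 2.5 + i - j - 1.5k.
0.2381 - 0.0952i + 0.0952j + 0.1429k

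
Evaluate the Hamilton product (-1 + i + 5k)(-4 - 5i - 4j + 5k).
-16 + 21i - 26j - 29k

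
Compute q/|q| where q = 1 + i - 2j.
0.4082 + 0.4082i - 0.8165j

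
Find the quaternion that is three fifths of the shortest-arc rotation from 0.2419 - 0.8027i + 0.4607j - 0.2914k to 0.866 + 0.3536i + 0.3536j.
0.8109 - 0.1746i + 0.5341j - 0.1635k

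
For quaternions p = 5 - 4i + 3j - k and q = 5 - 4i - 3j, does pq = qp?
No: pq = 18 - 43i + 4j + 19k ≠ 18 - 37i - 4j - 29k = qp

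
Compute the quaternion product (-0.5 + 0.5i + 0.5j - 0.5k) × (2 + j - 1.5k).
-2.25 + 0.75i + 1.25j + 0.25k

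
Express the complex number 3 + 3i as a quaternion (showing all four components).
3 + 3i + 0j + 0k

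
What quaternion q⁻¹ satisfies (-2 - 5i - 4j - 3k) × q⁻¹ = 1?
-0.037 + 0.0926i + 0.0741j + 0.0556k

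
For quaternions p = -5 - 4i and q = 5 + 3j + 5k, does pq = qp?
No: pq = -25 - 20i + 5j - 37k ≠ -25 - 20i - 35j - 13k = qp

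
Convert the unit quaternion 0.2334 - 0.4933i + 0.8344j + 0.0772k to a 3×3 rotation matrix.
[[-0.4044, -0.8593, 0.3133], [-0.7872, 0.5014, 0.3591], [-0.4657, -0.1014, -0.8791]]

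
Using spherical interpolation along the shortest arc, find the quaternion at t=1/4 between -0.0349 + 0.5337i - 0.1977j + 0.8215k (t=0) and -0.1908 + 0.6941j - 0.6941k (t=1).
0.0253 + 0.4198i - 0.3474j + 0.8381k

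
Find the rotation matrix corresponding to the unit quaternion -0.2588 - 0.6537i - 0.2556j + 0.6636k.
[[-0.0114, 0.6777, -0.7353], [-0.0093, -0.7354, -0.6776], [-0.9999, -0.0009, 0.0147]]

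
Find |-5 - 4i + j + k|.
√43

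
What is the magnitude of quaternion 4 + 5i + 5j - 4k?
√82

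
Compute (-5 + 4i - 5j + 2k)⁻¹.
-0.0714 - 0.0571i + 0.0714j - 0.0286k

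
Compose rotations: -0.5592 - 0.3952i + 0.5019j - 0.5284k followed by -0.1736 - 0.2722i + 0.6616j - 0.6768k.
-0.7002 + 0.2109i - 0.3335j + 0.595k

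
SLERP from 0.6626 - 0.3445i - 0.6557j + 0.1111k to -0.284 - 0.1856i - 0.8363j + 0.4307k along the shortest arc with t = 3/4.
-0.0329 - 0.2566i - 0.885j + 0.3872k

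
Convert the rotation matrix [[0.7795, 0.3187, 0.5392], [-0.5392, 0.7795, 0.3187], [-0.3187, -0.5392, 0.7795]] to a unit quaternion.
0.9136 - 0.2348i + 0.2348j - 0.2348k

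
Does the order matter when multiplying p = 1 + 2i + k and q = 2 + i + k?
Yes: pq = -1 + 5i - j + 3k ≠ -1 + 5i + j + 3k = qp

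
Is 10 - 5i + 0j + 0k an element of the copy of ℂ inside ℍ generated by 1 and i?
Yes. The quaternion 10 - 5i has j- and k-coefficients y = z = 0, so it lies in the complex subalgebra spanned by 1 and i.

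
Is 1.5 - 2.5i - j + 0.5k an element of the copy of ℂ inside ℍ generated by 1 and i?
No. The quaternion 1.5 - 2.5i - j + 0.5k has j-coefficient y = -1 and k-coefficient z = 0.5, not both zero, so it does not lie in the complex subalgebra spanned by 1 and i.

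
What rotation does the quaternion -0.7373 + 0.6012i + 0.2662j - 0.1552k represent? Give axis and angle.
axis = (0.8899, 0.394, -0.2297), θ = 275°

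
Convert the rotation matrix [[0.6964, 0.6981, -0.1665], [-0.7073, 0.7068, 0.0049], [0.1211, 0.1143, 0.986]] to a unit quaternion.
0.9205 + 0.0297i - 0.0781j - 0.3817k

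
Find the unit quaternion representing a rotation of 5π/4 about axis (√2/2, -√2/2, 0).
-0.3827 + 0.6533i - 0.6533j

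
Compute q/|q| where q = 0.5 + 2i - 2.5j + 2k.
0.1313 + 0.5252i - 0.6565j + 0.5252k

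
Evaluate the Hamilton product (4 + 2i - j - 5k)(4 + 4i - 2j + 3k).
21 + 11i - 38j - 8k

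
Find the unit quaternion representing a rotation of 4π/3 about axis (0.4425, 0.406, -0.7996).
-0.5 + 0.3832i + 0.3516j - 0.6925k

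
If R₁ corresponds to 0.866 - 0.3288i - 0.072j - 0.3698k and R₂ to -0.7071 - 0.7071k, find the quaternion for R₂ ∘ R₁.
-0.8738 + 0.1816i + 0.2834j - 0.3509k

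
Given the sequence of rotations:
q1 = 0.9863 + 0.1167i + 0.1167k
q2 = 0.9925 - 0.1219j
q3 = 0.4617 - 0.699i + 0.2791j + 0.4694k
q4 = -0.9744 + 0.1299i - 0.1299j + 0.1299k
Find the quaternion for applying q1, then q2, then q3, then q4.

q2 · q1 = 0.9789 + 0.1016i - 0.1202j + 0.1301k
q3 · q2 · q1 = 0.4955 - 0.5446i + 0.3563j + 0.5752k
q4 · q3 · q2 · q1 = -0.4405 + 0.474i - 0.557j - 0.5206k
-0.4405 + 0.474i - 0.557j - 0.5206k


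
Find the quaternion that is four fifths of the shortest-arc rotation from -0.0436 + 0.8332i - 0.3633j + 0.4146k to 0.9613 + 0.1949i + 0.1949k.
0.8601 + 0.4067i - 0.1002j + 0.2912k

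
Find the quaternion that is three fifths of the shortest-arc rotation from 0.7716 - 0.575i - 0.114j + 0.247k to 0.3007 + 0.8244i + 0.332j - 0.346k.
0.1693 - 0.8672i - 0.2911j + 0.3668k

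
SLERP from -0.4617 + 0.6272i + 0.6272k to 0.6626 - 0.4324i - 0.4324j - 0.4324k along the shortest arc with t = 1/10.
-0.4895 + 0.6157i + 0.0455j + 0.6157k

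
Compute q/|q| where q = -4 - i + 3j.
-0.7845 - 0.1961i + 0.5883j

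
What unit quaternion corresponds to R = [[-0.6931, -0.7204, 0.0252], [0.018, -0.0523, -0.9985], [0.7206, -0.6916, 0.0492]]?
0.2756 + 0.2784i - 0.6308j + 0.6698k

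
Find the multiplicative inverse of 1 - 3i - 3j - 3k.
0.0357 + 0.1071i + 0.1071j + 0.1071k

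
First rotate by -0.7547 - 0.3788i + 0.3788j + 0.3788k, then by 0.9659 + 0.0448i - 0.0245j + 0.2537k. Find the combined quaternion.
-0.7988 - 0.5051i + 0.2713j + 0.1821k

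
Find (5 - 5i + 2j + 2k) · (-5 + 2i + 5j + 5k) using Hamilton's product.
-35 + 35i + 44j - 14k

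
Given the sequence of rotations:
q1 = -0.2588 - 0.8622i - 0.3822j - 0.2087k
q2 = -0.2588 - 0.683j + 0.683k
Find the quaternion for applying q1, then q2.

q2 · q1 = -0.0515 + 0.6267i - 0.3132j - 0.7116k
-0.0515 + 0.6267i - 0.3132j - 0.7116k


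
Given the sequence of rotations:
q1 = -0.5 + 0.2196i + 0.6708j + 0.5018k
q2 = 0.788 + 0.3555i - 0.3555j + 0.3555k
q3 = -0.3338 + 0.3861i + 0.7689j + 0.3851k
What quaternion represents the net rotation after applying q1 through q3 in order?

q2 · q1 = -0.412 - 0.4216i + 0.606j + 0.5342k
q3 · q2 · q1 = -0.3714 + 0.159i - 0.8877j + 0.2212k
-0.3714 + 0.159i - 0.8877j + 0.2212k


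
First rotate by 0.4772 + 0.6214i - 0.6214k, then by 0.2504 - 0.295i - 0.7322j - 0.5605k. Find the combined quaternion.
-0.0455 + 0.4698i - 0.881j + 0.0319k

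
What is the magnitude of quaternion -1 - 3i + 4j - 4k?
√42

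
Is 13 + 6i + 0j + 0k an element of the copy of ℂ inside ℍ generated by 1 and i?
Yes. The quaternion 13 + 6i has j- and k-coefficients y = z = 0, so it lies in the complex subalgebra spanned by 1 and i.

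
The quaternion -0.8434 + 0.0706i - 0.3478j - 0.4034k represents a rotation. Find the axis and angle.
axis = (0.1314, -0.6473, -0.7508), θ = 295°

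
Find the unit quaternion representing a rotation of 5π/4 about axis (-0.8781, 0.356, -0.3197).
-0.3827 - 0.8113i + 0.3289j - 0.2954k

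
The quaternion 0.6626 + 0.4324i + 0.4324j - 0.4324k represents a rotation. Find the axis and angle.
axis = (√3/3, √3/3, -√3/3), θ = 97°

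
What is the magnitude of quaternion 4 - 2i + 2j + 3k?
√33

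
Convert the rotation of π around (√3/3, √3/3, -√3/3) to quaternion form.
0.5774i + 0.5774j - 0.5774k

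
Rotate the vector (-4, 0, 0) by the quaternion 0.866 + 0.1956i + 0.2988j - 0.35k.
(-2.306, 1.957, 2.618)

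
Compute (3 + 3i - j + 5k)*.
3 - 3i + j - 5k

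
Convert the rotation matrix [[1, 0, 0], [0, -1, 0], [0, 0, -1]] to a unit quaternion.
i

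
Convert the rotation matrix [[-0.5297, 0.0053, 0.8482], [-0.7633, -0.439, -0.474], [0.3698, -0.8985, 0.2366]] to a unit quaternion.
-0.2588 + 0.4101i - 0.4621j + 0.7425k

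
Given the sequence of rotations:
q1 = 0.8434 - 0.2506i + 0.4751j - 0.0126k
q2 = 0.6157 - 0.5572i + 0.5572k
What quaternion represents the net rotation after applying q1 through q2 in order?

q2 · q1 = 0.3867 - 0.889i + 0.1459j + 0.1975k
0.3867 - 0.889i + 0.1459j + 0.1975k


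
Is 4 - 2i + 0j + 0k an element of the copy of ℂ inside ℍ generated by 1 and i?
Yes. The quaternion 4 - 2i has j- and k-coefficients y = z = 0, so it lies in the complex subalgebra spanned by 1 and i.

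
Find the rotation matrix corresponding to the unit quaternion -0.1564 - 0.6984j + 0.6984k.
[[-0.9511, 0.2185, 0.2185], [-0.2185, 0.0245, -0.9755], [-0.2185, -0.9755, 0.0245]]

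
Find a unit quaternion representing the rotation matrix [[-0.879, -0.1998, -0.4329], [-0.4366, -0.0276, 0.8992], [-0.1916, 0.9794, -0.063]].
-0.0872 - 0.23i + 0.6918j + 0.6789k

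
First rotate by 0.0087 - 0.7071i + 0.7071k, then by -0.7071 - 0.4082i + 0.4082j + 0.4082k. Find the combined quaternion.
-0.5834 + 0.7851i + 0.0036j - 0.2078k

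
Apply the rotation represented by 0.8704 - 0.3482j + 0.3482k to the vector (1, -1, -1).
(1.727, 0.091, 0.091)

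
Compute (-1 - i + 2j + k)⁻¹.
-0.1429 + 0.1429i - 0.2857j - 0.1429k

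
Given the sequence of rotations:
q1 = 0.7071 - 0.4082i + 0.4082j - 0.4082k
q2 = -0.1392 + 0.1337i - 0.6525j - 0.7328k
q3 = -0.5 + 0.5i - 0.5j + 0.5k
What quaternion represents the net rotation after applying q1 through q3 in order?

q2 · q1 = -0.0766 + 0.7168i - 0.1645j - 0.6731k
q3 · q2 · q1 = -0.0658 + 0.0221i + 0.8155j + 0.5744k
-0.0658 + 0.0221i + 0.8155j + 0.5744k


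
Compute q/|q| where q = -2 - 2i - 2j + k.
-0.5547 - 0.5547i - 0.5547j + 0.2774k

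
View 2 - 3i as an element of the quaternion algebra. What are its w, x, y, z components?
2 - 3i + 0j + 0k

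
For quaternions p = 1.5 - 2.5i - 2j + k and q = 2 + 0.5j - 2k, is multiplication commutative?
No: pq = 6 - 1.5i - 8.25j - 2.25k ≠ 6 - 8.5i + 1.75j + 0.25k = qp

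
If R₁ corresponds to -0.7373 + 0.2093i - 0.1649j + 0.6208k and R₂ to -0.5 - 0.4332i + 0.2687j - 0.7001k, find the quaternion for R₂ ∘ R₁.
0.9382 + 0.2661i + 0.0067j + 0.221k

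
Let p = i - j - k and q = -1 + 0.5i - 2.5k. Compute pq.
-3 + 1.5i + 3j + 1.5k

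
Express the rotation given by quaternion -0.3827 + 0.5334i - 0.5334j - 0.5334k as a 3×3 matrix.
[[-0.1381, -0.9773, -0.1608], [-0.1608, -0.1381, 0.9773], [-0.9773, 0.1608, -0.1381]]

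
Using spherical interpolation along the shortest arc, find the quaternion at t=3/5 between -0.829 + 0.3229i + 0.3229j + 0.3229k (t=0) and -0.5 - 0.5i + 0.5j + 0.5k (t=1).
-0.711 - 0.1847i + 0.4798j + 0.4798k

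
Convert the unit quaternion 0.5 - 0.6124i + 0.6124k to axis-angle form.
axis = (-√2/2, 0, √2/2), θ = 2π/3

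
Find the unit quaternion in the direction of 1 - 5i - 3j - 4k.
0.14 - 0.7001i - 0.4201j - 0.5601k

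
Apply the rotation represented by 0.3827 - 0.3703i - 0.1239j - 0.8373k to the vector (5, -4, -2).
(-6.145, -1.022, 2.488)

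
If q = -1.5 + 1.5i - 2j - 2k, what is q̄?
-1.5 - 1.5i + 2j + 2k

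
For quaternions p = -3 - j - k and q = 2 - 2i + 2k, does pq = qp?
No: pq = -4 + 4i - 10k ≠ -4 + 8i - 4j - 6k = qp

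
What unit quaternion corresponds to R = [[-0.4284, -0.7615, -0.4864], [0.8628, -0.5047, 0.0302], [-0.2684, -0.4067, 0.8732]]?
0.4848 - 0.2253i - 0.1124j + 0.8376k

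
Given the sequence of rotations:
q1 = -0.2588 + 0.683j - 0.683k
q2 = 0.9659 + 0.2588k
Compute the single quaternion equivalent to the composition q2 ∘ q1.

q2 · q1 = -0.0732 - 0.1768i + 0.6597j - 0.7267k
-0.0732 - 0.1768i + 0.6597j - 0.7267k


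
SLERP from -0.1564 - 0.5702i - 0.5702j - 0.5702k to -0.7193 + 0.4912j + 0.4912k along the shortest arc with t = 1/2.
0.3308 - 0.3351i - 0.6238j - 0.6238k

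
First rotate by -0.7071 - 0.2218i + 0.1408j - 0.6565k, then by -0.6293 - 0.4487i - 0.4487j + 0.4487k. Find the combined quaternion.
0.7032 + 0.6882i - 0.1654j - 0.0668k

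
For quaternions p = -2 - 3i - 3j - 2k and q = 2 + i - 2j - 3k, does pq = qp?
No: pq = -13 - 3i - 13j + 11k ≠ -13 - 13i + 9j - 7k = qp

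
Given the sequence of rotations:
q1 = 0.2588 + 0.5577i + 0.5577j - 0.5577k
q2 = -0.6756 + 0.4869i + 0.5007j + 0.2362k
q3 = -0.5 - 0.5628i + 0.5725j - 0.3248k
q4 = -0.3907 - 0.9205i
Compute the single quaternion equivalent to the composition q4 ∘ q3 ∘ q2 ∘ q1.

q2 · q1 = -0.5939 - 0.6617i + 0.1561j + 0.4302k
q3 · q2 · q1 = -0.0251 + 0.9621i + 0.039j + 0.2688k
q4 · q3 · q2 · q1 = 0.8954 - 0.3528i + 0.2322j - 0.1409k
0.8954 - 0.3528i + 0.2322j - 0.1409k


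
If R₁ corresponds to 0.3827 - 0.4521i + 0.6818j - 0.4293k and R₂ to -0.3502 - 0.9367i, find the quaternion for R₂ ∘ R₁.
-0.5575 - 0.2001i - 0.6409j - 0.4883k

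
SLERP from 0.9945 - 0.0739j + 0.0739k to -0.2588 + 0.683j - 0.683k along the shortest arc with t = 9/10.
0.373 - 0.6561j + 0.6561k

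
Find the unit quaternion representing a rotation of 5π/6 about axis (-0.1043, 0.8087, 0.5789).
0.2588 - 0.1007i + 0.7811j + 0.5592k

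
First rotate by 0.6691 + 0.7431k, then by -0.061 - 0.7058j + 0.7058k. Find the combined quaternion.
-0.5653 - 0.5245i - 0.4723j + 0.4269k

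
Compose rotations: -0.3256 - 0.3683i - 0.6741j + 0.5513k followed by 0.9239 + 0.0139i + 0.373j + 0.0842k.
-0.0907 - 0.0824i - 0.7829j + 0.6099k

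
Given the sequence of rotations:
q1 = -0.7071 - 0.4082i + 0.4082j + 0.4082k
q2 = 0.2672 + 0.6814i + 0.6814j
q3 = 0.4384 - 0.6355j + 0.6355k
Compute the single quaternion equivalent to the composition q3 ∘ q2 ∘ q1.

q2 · q1 = -0.1889 - 0.3127i - 0.6509j + 0.6654k
q3 · q2 · q1 = -0.9193 - 0.1463i - 0.364j - 0.0271k
-0.9193 - 0.1463i - 0.364j - 0.0271k


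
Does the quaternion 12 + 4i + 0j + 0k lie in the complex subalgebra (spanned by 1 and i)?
Yes. The quaternion 12 + 4i has j- and k-coefficients y = z = 0, so it lies in the complex subalgebra spanned by 1 and i.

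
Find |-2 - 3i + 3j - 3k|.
√31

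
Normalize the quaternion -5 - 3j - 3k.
-0.7625 - 0.4575j - 0.4575k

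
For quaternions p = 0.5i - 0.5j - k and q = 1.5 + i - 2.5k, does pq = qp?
No: pq = -3 + 2i - 0.5j - k ≠ -3 - 0.5i - j - 2k = qp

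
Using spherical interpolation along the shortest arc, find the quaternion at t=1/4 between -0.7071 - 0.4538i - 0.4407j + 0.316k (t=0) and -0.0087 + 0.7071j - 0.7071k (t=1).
-0.5715 - 0.3684i - 0.5666j + 0.4654k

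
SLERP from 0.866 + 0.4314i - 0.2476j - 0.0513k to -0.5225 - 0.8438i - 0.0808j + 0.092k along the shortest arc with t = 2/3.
0.6692 + 0.7378i - 0.0318j - 0.082k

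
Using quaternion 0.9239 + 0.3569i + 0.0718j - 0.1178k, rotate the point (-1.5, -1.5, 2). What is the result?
(-1.749, -2.179, 0.831)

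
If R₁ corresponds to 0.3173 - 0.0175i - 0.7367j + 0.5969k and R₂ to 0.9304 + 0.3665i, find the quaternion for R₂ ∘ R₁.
0.3016 + 0.1i - 0.9042j + 0.2854k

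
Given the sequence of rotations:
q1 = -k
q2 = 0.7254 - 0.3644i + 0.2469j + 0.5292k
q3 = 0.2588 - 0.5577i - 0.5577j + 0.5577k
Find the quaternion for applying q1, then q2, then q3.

q2 · q1 = 0.5292 - 0.2469i - 0.3644j - 0.7254k
q3 · q2 · q1 = 0.2006 + 0.2487i - 0.9317j + 0.1729k
0.2006 + 0.2487i - 0.9317j + 0.1729k


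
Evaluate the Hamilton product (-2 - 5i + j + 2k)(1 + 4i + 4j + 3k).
8 - 18i + 16j - 28k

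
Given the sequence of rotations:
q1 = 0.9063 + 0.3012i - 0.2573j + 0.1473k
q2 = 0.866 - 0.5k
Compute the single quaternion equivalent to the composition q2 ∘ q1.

q2 · q1 = 0.8585 + 0.1322i - 0.3734j - 0.3256k
0.8585 + 0.1322i - 0.3734j - 0.3256k


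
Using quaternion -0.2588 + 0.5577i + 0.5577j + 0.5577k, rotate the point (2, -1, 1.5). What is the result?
(-0.899, 2.277, 1.122)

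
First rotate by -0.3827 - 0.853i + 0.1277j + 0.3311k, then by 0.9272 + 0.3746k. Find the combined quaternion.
-0.4789 - 0.8387i - 0.2011j + 0.1636k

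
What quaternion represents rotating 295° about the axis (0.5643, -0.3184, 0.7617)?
-0.8434 + 0.3032i - 0.1711j + 0.4093k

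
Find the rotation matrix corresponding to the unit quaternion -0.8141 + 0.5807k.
[[0.3256, 0.9455, 0], [-0.9455, 0.3256, 0], [0, 0, 1]]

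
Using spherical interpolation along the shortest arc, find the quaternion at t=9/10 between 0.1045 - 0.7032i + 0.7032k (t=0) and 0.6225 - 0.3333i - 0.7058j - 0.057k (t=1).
0.6095 - 0.4138i - 0.675j + 0.0405k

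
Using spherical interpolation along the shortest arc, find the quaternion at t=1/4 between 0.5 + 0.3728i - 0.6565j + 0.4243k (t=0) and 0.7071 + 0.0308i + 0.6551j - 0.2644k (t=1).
0.1942 + 0.3169i - 0.8039j + 0.4644k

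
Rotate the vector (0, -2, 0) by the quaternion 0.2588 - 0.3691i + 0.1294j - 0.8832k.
(-0.723, 1.665, 0.839)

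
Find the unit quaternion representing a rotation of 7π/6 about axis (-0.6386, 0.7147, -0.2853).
-0.2588 - 0.6168i + 0.6903j - 0.2756k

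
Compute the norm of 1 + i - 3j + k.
√12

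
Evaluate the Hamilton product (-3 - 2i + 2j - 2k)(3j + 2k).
-2 + 10i - 5j - 12k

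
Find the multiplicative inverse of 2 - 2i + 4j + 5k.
0.0408 + 0.0408i - 0.0816j - 0.102k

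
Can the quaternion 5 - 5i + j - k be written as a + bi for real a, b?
No. The quaternion 5 - 5i + j - k has j-coefficient y = 1 and k-coefficient z = -1, not both zero, so it does not lie in the complex subalgebra spanned by 1 and i.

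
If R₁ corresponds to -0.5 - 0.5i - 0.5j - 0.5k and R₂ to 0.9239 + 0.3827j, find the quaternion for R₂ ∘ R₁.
-0.2706 - 0.6533i - 0.6533j - 0.2706k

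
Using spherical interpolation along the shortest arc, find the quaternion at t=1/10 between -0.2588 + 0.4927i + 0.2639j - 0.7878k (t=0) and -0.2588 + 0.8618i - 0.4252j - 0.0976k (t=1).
-0.2746 + 0.5681i + 0.1952j - 0.7508k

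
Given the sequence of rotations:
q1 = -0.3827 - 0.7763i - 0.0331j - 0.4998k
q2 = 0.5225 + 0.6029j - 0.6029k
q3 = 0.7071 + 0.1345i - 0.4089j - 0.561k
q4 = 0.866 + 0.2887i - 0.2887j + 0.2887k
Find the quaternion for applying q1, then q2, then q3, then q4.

q2 · q1 = -0.4813 - 0.7269i + 0.22j + 0.4376k
q3 · q2 · q1 = 0.0929 - 0.6342i + 0.7013j + 0.3118k
q4 · q3 · q2 · q1 = 0.376 - 0.8149i + 0.3074j + 0.3162k
0.376 - 0.8149i + 0.3074j + 0.3162k


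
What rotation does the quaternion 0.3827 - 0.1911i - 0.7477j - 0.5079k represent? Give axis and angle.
axis = (-0.2068, -0.8093, -0.5498), θ = 3π/4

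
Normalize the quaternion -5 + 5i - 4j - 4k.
-0.5522 + 0.5522i - 0.4417j - 0.4417k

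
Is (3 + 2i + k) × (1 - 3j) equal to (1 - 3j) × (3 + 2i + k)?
No: pq = 3 + 5i - 9j - 5k ≠ 3 - i - 9j + 7k = qp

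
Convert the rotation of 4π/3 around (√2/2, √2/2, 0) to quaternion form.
-0.5 + 0.6124i + 0.6124j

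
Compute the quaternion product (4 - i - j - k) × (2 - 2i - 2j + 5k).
9 - 17i - 3j + 18k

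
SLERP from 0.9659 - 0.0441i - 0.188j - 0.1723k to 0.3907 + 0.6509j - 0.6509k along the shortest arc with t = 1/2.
0.8204 - 0.0267i + 0.2799j - 0.4978k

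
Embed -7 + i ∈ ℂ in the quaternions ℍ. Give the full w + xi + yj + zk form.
-7 + i + 0j + 0k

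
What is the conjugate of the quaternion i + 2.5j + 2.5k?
-i - 2.5j - 2.5k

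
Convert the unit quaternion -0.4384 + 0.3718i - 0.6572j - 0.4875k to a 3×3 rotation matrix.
[[-0.3391, -0.9161, 0.2137], [-0.0613, 0.2482, 0.9668], [-0.9387, 0.3148, -0.1403]]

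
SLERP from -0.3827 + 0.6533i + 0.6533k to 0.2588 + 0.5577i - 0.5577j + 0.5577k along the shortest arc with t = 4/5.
0.1304 + 0.6177i - 0.4689j + 0.6177k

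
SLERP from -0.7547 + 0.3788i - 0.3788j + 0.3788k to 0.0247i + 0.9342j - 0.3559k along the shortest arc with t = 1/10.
-0.7063 + 0.3515i - 0.4683j + 0.3979k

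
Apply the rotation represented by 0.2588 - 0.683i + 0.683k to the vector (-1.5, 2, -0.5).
(-0.341, -2.439, 0.659)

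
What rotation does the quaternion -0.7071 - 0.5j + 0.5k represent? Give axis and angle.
axis = (0, -√2/2, √2/2), θ = 3π/2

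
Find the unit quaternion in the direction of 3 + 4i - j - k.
0.5774 + 0.7698i - 0.1925j - 0.1925k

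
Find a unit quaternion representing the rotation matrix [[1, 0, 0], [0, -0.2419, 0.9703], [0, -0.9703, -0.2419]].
0.6157 - 0.788i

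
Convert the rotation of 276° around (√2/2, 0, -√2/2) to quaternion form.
-0.7431 + 0.4731i - 0.4731k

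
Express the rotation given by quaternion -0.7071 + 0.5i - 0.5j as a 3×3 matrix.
[[0.5, -0.5, 0.7071], [-0.5, 0.5, 0.7071], [-0.7071, -0.7071, 0]]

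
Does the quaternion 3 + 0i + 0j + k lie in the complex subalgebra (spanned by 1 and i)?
No. The quaternion 3 + k has j-coefficient y = 0 and k-coefficient z = 1, not both zero, so it does not lie in the complex subalgebra spanned by 1 and i.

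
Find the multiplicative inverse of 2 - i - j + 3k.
0.1333 + 0.0667i + 0.0667j - 0.2k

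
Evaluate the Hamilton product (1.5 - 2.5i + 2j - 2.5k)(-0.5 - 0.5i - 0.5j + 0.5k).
0.25 + 0.25i + 0.75j + 4.25k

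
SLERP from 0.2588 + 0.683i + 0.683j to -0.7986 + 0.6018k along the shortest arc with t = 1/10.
0.3599 + 0.6571i + 0.6571j - 0.0836k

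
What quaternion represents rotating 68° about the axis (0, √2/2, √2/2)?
0.829 + 0.3954j + 0.3954k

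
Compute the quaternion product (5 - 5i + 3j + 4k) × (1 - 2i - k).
-1 - 18i - 10j + 5k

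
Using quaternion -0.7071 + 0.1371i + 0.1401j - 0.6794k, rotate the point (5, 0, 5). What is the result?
(-1.734, 5.014, 4.675)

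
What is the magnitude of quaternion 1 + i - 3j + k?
√12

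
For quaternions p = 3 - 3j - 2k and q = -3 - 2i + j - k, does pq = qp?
No: pq = -8 - i + 16j - 3k ≠ -8 - 11i + 8j + 9k = qp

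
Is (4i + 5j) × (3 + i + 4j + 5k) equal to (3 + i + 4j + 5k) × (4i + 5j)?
No: pq = -24 + 37i - 5j + 11k ≠ -24 - 13i + 35j - 11k = qp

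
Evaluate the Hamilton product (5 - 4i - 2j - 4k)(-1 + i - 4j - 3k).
-21 - i - 34j + 7k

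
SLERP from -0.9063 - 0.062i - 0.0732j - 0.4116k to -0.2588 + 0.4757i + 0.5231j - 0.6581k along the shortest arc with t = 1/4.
-0.8289 + 0.0947i + 0.0999j - 0.5423k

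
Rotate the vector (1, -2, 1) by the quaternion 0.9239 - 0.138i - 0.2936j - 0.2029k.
(-0.653, -1.679, 1.66)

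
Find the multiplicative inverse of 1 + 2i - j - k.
0.1429 - 0.2857i + 0.1429j + 0.1429k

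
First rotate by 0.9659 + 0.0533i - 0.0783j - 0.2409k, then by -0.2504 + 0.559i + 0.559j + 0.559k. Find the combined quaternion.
-0.0932 + 0.4357i + 0.724j + 0.5267k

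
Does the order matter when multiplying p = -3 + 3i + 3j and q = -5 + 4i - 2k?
Yes: pq = 3 - 33i - 9j - 6k ≠ 3 - 21i - 21j + 18k = qp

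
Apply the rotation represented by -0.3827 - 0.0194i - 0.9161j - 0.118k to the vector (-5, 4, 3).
(5.43, 3.86, 2.37)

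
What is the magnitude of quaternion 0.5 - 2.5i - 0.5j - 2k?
3.279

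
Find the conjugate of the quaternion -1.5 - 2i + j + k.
-1.5 + 2i - j - k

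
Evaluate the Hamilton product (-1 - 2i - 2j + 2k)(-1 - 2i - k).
-1 + 6i - 4j - 5k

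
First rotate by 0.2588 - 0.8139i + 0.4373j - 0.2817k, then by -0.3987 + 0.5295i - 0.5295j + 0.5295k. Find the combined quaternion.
0.7085 + 0.3791i - 0.5932j + 0.0499k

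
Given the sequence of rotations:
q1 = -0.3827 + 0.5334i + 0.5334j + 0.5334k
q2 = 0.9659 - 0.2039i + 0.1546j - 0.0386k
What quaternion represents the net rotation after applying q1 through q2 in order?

q2 · q1 = -0.3228 + 0.6963i + 0.5442j + 0.3388k
-0.3228 + 0.6963i + 0.5442j + 0.3388k


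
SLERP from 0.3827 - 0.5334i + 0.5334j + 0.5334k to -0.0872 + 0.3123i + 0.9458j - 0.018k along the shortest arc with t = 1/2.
0.1836 - 0.1374i + 0.9192j + 0.3203k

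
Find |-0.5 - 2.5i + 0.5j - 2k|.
3.279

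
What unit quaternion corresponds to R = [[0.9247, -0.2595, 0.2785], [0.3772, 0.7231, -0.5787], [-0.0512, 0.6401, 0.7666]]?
0.9239 + 0.3298i + 0.0892j + 0.1723k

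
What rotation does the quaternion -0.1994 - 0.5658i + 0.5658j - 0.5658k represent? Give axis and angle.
axis = (-√3/3, √3/3, -√3/3), θ = 203°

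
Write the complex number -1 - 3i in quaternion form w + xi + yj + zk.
-1 - 3i + 0j + 0k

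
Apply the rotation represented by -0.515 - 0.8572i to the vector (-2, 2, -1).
(-2, -0.056, 2.235)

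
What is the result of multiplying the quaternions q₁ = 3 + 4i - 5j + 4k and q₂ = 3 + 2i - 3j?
-14 + 30i - 16j + 10k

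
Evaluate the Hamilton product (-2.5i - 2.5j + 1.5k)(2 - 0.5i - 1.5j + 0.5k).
-5.75 - 4i - 4.5j + 5.5k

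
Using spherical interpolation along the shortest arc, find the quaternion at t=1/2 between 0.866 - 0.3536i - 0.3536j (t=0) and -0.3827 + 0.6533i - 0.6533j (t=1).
0.7652 - 0.617i + 0.1837j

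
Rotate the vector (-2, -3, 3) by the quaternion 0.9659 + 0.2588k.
(-0.232, -3.598, 3)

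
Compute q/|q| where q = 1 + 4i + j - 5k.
0.1525 + 0.61i + 0.1525j - 0.7625k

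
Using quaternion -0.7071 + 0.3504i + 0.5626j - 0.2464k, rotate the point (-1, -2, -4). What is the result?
(3.536, -2.882, 0.437)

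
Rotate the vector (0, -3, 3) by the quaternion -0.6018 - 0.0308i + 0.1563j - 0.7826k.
(2.435, -0.165, 3.47)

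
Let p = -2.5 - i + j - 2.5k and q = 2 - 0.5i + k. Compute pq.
-3 + 0.25i + 4.25j - 7k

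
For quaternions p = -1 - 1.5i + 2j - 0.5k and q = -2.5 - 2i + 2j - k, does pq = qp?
No: pq = -5 + 4.75i - 7.5j + 3.25k ≠ -5 + 6.75i - 6.5j + 1.25k = qp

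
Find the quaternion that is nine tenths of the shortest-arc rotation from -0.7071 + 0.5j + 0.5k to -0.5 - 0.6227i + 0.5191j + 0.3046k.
-0.534 - 0.5694i + 0.529j + 0.3328k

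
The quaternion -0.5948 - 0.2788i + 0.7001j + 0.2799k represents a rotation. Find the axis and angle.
axis = (-0.3468, 0.8709, 0.3482), θ = 253°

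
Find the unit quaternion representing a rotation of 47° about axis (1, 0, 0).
0.9171 + 0.3987i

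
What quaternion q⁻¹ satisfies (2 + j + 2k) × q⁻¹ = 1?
0.2222 - 0.1111j - 0.2222k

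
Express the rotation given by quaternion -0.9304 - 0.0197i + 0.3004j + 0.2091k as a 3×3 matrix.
[[0.7321, 0.3773, -0.5672], [-0.4009, 0.9118, 0.089], [0.5507, 0.1623, 0.8187]]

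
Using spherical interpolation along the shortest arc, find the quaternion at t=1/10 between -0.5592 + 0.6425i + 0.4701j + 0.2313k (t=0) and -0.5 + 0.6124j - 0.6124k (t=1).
-0.5883 + 0.6043i + 0.5185j + 0.1412k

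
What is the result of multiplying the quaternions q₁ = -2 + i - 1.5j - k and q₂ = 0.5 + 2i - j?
-4.5 - 4.5i - 0.75j + 1.5k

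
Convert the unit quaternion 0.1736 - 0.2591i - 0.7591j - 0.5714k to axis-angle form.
axis = (-0.2631, -0.7708, -0.5802), θ = 160°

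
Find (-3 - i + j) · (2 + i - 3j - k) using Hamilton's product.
-2 - 6i + 10j + 5k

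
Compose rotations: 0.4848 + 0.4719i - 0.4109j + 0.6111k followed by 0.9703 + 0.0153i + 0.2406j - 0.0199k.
0.5742 + 0.6042i - 0.3008j + 0.4635k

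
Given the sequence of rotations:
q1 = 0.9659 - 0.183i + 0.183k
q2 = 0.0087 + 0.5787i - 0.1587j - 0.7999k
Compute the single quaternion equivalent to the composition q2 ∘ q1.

q2 · q1 = 0.2607 + 0.5283i - 0.1128j - 0.8001k
0.2607 + 0.5283i - 0.1128j - 0.8001k


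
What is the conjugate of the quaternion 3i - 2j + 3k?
-3i + 2j - 3k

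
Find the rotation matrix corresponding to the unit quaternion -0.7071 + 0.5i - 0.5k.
[[0.5, -0.7071, -0.5], [0.7071, 0, 0.7071], [-0.5, -0.7071, 0.5]]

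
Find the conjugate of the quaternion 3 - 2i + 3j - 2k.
3 + 2i - 3j + 2k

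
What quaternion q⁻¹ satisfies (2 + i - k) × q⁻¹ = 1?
0.3333 - 0.1667i + 0.1667k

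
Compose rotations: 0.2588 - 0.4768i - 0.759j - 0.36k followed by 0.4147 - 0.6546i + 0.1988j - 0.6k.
-0.2699 - 0.8941i - 0.2129j + 0.2871k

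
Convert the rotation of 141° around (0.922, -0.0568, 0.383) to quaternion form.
0.3338 + 0.8691i - 0.0535j + 0.361k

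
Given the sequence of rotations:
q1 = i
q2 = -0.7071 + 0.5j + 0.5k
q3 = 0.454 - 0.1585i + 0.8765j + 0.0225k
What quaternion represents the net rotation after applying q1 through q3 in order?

q2 · q1 = -0.7071i + 0.5j - 0.5k
q3 · q2 · q1 = -0.5391 - 0.7705i + 0.1318j + 0.3135k
-0.5391 - 0.7705i + 0.1318j + 0.3135k


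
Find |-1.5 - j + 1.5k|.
2.345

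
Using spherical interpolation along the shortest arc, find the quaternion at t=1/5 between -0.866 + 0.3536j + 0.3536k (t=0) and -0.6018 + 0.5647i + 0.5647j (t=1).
-0.8509 + 0.1243i + 0.4177j + 0.2934k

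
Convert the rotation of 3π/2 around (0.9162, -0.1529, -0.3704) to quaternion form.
-0.7071 + 0.6479i - 0.1081j - 0.2619k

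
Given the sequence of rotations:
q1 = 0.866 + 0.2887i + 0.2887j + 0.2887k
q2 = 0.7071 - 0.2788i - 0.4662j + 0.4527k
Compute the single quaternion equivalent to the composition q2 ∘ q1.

q2 · q1 = 0.6967 - 0.3026i + 0.0116j + 0.6503k
0.6967 - 0.3026i + 0.0116j + 0.6503k


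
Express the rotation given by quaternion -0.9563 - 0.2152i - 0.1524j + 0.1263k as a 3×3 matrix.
[[0.9216, 0.3072, 0.2371], [-0.176, 0.8755, -0.4501], [-0.3458, 0.3731, 0.8609]]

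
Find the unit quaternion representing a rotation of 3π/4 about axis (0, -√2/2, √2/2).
0.3827 - 0.6533j + 0.6533k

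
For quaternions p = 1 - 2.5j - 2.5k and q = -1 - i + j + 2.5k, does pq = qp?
No: pq = 7.75 - 4.75i + 6j + 2.5k ≠ 7.75 + 2.75i + j + 7.5k = qp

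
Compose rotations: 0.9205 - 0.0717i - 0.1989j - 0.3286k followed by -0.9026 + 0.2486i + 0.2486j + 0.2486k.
-0.6819 + 0.2613i + 0.4722j + 0.4938k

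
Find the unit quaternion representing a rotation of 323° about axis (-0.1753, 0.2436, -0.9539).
-0.9483 - 0.0556i + 0.0773j - 0.3027k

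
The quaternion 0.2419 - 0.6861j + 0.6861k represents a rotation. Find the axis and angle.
axis = (0, -√2/2, √2/2), θ = 152°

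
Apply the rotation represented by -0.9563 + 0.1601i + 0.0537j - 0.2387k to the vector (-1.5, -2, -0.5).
(-0.352, -2.52, 0.153)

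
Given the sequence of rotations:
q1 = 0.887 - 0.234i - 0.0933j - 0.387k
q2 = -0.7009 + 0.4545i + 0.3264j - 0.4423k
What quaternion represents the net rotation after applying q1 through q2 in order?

q2 · q1 = -0.6561 + 0.3996i + 0.6343j - 0.0871k
-0.6561 + 0.3996i + 0.6343j - 0.0871k


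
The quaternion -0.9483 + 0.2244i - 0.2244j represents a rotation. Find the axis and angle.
axis = (√2/2, -√2/2, 0), θ = 323°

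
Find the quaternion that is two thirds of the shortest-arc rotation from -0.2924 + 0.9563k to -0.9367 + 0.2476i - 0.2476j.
-0.8666 + 0.1955i - 0.1955j + 0.4155k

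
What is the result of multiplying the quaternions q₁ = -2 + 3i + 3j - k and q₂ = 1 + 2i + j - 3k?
-14 - 9i + 8j + 2k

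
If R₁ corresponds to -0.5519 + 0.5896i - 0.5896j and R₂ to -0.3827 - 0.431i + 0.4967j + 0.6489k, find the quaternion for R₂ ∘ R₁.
0.7582 + 0.3948i + 0.3341j - 0.3969k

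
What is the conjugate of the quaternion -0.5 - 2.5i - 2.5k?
-0.5 + 2.5i + 2.5k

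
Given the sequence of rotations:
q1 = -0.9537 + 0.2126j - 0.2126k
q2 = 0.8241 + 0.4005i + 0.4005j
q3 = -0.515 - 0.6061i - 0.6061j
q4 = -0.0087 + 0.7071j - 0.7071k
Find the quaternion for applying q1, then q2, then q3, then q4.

q2 · q1 = -0.8711 - 0.4671i - 0.1216j - 0.0901k
q3 · q2 · q1 = 0.0918 + 0.8231i + 0.536j - 0.163k
q4 · q3 · q2 · q1 = -0.4951 + 0.2566i - 0.5218j - 0.6455k
-0.4951 + 0.2566i - 0.5218j - 0.6455k


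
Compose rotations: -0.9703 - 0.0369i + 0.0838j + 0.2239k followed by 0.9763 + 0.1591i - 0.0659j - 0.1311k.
-0.9066 - 0.1942i + 0.115j + 0.3567k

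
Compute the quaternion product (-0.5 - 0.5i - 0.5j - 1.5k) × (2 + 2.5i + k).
1.75 - 2.75i - 4.25j - 2.25k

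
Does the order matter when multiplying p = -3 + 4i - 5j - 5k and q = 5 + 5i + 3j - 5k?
Yes: pq = -45 + 45i - 39j + 27k ≠ -45 - 35i - 29j - 47k = qp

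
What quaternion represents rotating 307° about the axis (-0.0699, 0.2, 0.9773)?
-0.8949 - 0.0312i + 0.0892j + 0.4361k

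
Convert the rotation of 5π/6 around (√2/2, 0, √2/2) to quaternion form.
0.2588 + 0.683i + 0.683k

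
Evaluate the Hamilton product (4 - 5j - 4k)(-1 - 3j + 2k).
-11 - 22i - 7j + 12k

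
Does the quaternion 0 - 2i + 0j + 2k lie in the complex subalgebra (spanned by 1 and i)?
No. The quaternion -2i + 2k has j-coefficient y = 0 and k-coefficient z = 2, not both zero, so it does not lie in the complex subalgebra spanned by 1 and i.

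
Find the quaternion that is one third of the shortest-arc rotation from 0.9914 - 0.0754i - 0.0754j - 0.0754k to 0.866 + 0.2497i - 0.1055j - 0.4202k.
0.9759 + 0.0349i - 0.0879j - 0.1968k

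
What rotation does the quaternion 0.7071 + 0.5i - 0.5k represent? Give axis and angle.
axis = (√2/2, 0, -√2/2), θ = π/2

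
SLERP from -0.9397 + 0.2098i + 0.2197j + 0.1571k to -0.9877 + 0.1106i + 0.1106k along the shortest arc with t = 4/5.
-0.983 + 0.1312i + 0.0444j + 0.1206k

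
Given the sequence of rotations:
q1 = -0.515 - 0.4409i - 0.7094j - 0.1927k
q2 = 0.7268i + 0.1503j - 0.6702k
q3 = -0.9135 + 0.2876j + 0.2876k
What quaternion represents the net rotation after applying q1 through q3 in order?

q2 · q1 = 0.2979 - 0.8787i + 0.3581j - 0.1042k
q3 · q2 · q1 = -0.3452 + 0.6697i - 0.4942j + 0.4336k
-0.3452 + 0.6697i - 0.4942j + 0.4336k


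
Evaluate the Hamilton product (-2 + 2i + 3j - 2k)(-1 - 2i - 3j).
15 - 4i + 7j + 2k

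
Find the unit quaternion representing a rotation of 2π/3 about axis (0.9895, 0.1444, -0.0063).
0.5 + 0.8569i + 0.1251j - 0.0055k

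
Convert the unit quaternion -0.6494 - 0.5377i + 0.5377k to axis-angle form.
axis = (-√2/2, 0, √2/2), θ = 261°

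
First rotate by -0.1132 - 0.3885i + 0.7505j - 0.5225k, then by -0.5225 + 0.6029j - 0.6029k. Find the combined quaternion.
-0.7083 + 0.3405i - 0.2262j + 0.5755k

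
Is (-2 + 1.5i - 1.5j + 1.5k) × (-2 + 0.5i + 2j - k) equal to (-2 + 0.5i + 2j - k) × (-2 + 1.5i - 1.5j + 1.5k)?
No: pq = 7.75 - 5.5i + 1.25j + 2.75k ≠ 7.75 - 2.5i - 3.25j - 4.75k = qp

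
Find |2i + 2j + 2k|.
√12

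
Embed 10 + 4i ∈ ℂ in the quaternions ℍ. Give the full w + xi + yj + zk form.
10 + 4i + 0j + 0k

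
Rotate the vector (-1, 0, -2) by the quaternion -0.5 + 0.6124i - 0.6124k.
(1.25, -1.837, 0.25)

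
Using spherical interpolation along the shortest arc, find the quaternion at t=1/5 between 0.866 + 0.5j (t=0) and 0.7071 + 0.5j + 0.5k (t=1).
0.8528 + 0.5116j + 0.1047k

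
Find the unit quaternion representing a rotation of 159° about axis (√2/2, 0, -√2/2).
0.1822 + 0.6953i - 0.6953k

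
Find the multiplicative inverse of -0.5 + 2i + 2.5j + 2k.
-0.0345 - 0.1379i - 0.1724j - 0.1379k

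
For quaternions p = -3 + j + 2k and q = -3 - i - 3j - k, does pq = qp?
No: pq = 14 + 8i + 4j - 2k ≠ 14 - 2i + 8j - 4k = qp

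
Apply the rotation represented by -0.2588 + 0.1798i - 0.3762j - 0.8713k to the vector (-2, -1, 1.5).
(2.011, 1.075, 1.432)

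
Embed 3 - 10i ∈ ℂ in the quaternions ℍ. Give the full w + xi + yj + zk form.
3 - 10i + 0j + 0k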